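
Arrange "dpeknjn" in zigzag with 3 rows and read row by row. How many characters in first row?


Zigzag "dpeknjn" into 3 rows:
Placing characters:
  'd' => row 0
  'p' => row 1
  'e' => row 2
  'k' => row 1
  'n' => row 0
  'j' => row 1
  'n' => row 2
Rows:
  Row 0: "dn"
  Row 1: "pkj"
  Row 2: "en"
First row length: 2

2


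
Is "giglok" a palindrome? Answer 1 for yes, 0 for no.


Input: giglok
Reversed: kolgig
  Compare pos 0 ('g') with pos 5 ('k'): MISMATCH
  Compare pos 1 ('i') with pos 4 ('o'): MISMATCH
  Compare pos 2 ('g') with pos 3 ('l'): MISMATCH
Result: not a palindrome

0


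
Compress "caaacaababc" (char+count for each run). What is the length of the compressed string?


Input: caaacaababc
Runs:
  'c' x 1 => "c1"
  'a' x 3 => "a3"
  'c' x 1 => "c1"
  'a' x 2 => "a2"
  'b' x 1 => "b1"
  'a' x 1 => "a1"
  'b' x 1 => "b1"
  'c' x 1 => "c1"
Compressed: "c1a3c1a2b1a1b1c1"
Compressed length: 16

16


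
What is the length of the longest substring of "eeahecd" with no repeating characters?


Input: "eeahecd"
Sliding window (track last position of each char):
  Position 0 ('e'): window [0,0] length 1 -- new best
  Position 1 ('e'): repeat (last at 0), move window start to 1
  Position 1 ('e'): window [1,1] length 1
  Position 2 ('a'): window [1,2] length 2 -- new best
  Position 3 ('h'): window [1,3] length 3 -- new best
  Position 4 ('e'): repeat (last at 1), move window start to 2
  Position 4 ('e'): window [2,4] length 3
  Position 5 ('c'): window [2,5] length 4 -- new best
  Position 6 ('d'): window [2,6] length 5 -- new best
Longest substring with no repeats: "ahecd" with length 5

5


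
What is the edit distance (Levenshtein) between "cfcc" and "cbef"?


Computing edit distance: "cfcc" -> "cbef"
DP table:
           c    b    e    f
      0    1    2    3    4
  c   1    0    1    2    3
  f   2    1    1    2    2
  c   3    2    2    2    3
  c   4    3    3    3    3
Edit distance = dp[4][4] = 3

3


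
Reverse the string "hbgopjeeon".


Input: hbgopjeeon
Reading characters right to left:
  Position 9: 'n'
  Position 8: 'o'
  Position 7: 'e'
  Position 6: 'e'
  Position 5: 'j'
  Position 4: 'p'
  Position 3: 'o'
  Position 2: 'g'
  Position 1: 'b'
  Position 0: 'h'
Reversed: noeejpogbh

noeejpogbh


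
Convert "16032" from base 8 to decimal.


Input: "16032" in base 8
Positional expansion:
  Digit '1' (value 1) x 8^4 = 4096
  Digit '6' (value 6) x 8^3 = 3072
  Digit '0' (value 0) x 8^2 = 0
  Digit '3' (value 3) x 8^1 = 24
  Digit '2' (value 2) x 8^0 = 2
Sum = 7194

7194


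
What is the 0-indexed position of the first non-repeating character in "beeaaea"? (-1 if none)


Input: beeaaea
Character frequencies:
  'a': 3
  'b': 1
  'e': 3
Scanning left to right for freq == 1:
  Position 0 ('b'): unique! => answer = 0

0


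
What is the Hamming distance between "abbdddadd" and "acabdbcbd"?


Comparing "abbdddadd" and "acabdbcbd" position by position:
  Position 0: 'a' vs 'a' => same
  Position 1: 'b' vs 'c' => differ
  Position 2: 'b' vs 'a' => differ
  Position 3: 'd' vs 'b' => differ
  Position 4: 'd' vs 'd' => same
  Position 5: 'd' vs 'b' => differ
  Position 6: 'a' vs 'c' => differ
  Position 7: 'd' vs 'b' => differ
  Position 8: 'd' vs 'd' => same
Total differences (Hamming distance): 6

6


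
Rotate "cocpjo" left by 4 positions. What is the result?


Input: "cocpjo", rotate left by 4
First 4 characters: "cocp"
Remaining characters: "jo"
Concatenate remaining + first: "jo" + "cocp" = "jococp"

jococp


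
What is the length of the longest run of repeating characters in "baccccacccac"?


Input: "baccccacccac"
Scanning for longest run:
  Position 1 ('a'): new char, reset run to 1
  Position 2 ('c'): new char, reset run to 1
  Position 3 ('c'): continues run of 'c', length=2
  Position 4 ('c'): continues run of 'c', length=3
  Position 5 ('c'): continues run of 'c', length=4
  Position 6 ('a'): new char, reset run to 1
  Position 7 ('c'): new char, reset run to 1
  Position 8 ('c'): continues run of 'c', length=2
  Position 9 ('c'): continues run of 'c', length=3
  Position 10 ('a'): new char, reset run to 1
  Position 11 ('c'): new char, reset run to 1
Longest run: 'c' with length 4

4


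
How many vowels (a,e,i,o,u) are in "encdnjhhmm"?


Input: encdnjhhmm
Checking each character:
  'e' at position 0: vowel (running total: 1)
  'n' at position 1: consonant
  'c' at position 2: consonant
  'd' at position 3: consonant
  'n' at position 4: consonant
  'j' at position 5: consonant
  'h' at position 6: consonant
  'h' at position 7: consonant
  'm' at position 8: consonant
  'm' at position 9: consonant
Total vowels: 1

1


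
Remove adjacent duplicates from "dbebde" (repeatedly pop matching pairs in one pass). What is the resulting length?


Input: dbebde
Stack-based adjacent duplicate removal:
  Read 'd': push. Stack: d
  Read 'b': push. Stack: db
  Read 'e': push. Stack: dbe
  Read 'b': push. Stack: dbeb
  Read 'd': push. Stack: dbebd
  Read 'e': push. Stack: dbebde
Final stack: "dbebde" (length 6)

6


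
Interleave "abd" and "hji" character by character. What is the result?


Interleaving "abd" and "hji":
  Position 0: 'a' from first, 'h' from second => "ah"
  Position 1: 'b' from first, 'j' from second => "bj"
  Position 2: 'd' from first, 'i' from second => "di"
Result: ahbjdi

ahbjdi


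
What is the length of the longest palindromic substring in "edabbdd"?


Input: "edabbdd"
Checking substrings for palindromes:
  [3:5] "bb" (len 2) => palindrome
  [5:7] "dd" (len 2) => palindrome
Longest palindromic substring: "bb" with length 2

2


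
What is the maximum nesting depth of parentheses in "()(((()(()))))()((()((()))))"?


Input: "()(((()(()))))()((()((()))))"
Tracking depth:
  Position 0 '(': depth becomes 1
  Position 1 ')': depth becomes 0
  Position 2 '(': depth becomes 1
  Position 3 '(': depth becomes 2
  Position 4 '(': depth becomes 3
  Position 5 '(': depth becomes 4
  Position 6 ')': depth becomes 3
  Position 7 '(': depth becomes 4
  Position 8 '(': depth becomes 5
  Position 9 ')': depth becomes 4
  Position 10 ')': depth becomes 3
  Position 11 ')': depth becomes 2
  Position 12 ')': depth becomes 1
  Position 13 ')': depth becomes 0
  Position 14 '(': depth becomes 1
  Position 15 ')': depth becomes 0
  Position 16 '(': depth becomes 1
  Position 17 '(': depth becomes 2
  Position 18 '(': depth becomes 3
  Position 19 ')': depth becomes 2
  Position 20 '(': depth becomes 3
  Position 21 '(': depth becomes 4
  Position 22 '(': depth becomes 5
  Position 23 ')': depth becomes 4
  Position 24 ')': depth becomes 3
  Position 25 ')': depth becomes 2
  Position 26 ')': depth becomes 1
  Position 27 ')': depth becomes 0
Maximum depth reached: 5

5


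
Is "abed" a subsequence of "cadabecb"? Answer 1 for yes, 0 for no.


Check if "abed" is a subsequence of "cadabecb"
Greedy scan:
  Position 0 ('c'): no match needed
  Position 1 ('a'): matches sub[0] = 'a'
  Position 2 ('d'): no match needed
  Position 3 ('a'): no match needed
  Position 4 ('b'): matches sub[1] = 'b'
  Position 5 ('e'): matches sub[2] = 'e'
  Position 6 ('c'): no match needed
  Position 7 ('b'): no match needed
Only matched 3/4 characters => not a subsequence

0


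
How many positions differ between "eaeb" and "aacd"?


Comparing "eaeb" and "aacd" position by position:
  Position 0: 'e' vs 'a' => DIFFER
  Position 1: 'a' vs 'a' => same
  Position 2: 'e' vs 'c' => DIFFER
  Position 3: 'b' vs 'd' => DIFFER
Positions that differ: 3

3


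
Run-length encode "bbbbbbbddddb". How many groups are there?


Input: bbbbbbbddddb
Scanning for consecutive runs:
  Group 1: 'b' x 7 (positions 0-6)
  Group 2: 'd' x 4 (positions 7-10)
  Group 3: 'b' x 1 (positions 11-11)
Total groups: 3

3


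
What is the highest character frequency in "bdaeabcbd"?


Input: bdaeabcbd
Character counts:
  'a': 2
  'b': 3
  'c': 1
  'd': 2
  'e': 1
Maximum frequency: 3

3


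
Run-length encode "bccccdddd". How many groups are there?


Input: bccccdddd
Scanning for consecutive runs:
  Group 1: 'b' x 1 (positions 0-0)
  Group 2: 'c' x 4 (positions 1-4)
  Group 3: 'd' x 4 (positions 5-8)
Total groups: 3

3


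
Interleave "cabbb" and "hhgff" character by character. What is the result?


Interleaving "cabbb" and "hhgff":
  Position 0: 'c' from first, 'h' from second => "ch"
  Position 1: 'a' from first, 'h' from second => "ah"
  Position 2: 'b' from first, 'g' from second => "bg"
  Position 3: 'b' from first, 'f' from second => "bf"
  Position 4: 'b' from first, 'f' from second => "bf"
Result: chahbgbfbf

chahbgbfbf


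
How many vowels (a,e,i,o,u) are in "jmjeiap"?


Input: jmjeiap
Checking each character:
  'j' at position 0: consonant
  'm' at position 1: consonant
  'j' at position 2: consonant
  'e' at position 3: vowel (running total: 1)
  'i' at position 4: vowel (running total: 2)
  'a' at position 5: vowel (running total: 3)
  'p' at position 6: consonant
Total vowels: 3

3


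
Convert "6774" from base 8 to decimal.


Input: "6774" in base 8
Positional expansion:
  Digit '6' (value 6) x 8^3 = 3072
  Digit '7' (value 7) x 8^2 = 448
  Digit '7' (value 7) x 8^1 = 56
  Digit '4' (value 4) x 8^0 = 4
Sum = 3580

3580


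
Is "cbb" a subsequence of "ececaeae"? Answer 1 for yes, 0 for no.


Check if "cbb" is a subsequence of "ececaeae"
Greedy scan:
  Position 0 ('e'): no match needed
  Position 1 ('c'): matches sub[0] = 'c'
  Position 2 ('e'): no match needed
  Position 3 ('c'): no match needed
  Position 4 ('a'): no match needed
  Position 5 ('e'): no match needed
  Position 6 ('a'): no match needed
  Position 7 ('e'): no match needed
Only matched 1/3 characters => not a subsequence

0


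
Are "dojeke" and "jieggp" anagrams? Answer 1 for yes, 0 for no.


Strings: "dojeke", "jieggp"
Sorted first:  deejko
Sorted second: eggijp
Differ at position 0: 'd' vs 'e' => not anagrams

0


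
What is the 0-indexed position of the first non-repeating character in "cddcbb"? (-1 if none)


Input: cddcbb
Character frequencies:
  'b': 2
  'c': 2
  'd': 2
Scanning left to right for freq == 1:
  Position 0 ('c'): freq=2, skip
  Position 1 ('d'): freq=2, skip
  Position 2 ('d'): freq=2, skip
  Position 3 ('c'): freq=2, skip
  Position 4 ('b'): freq=2, skip
  Position 5 ('b'): freq=2, skip
  No unique character found => answer = -1

-1


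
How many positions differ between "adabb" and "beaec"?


Comparing "adabb" and "beaec" position by position:
  Position 0: 'a' vs 'b' => DIFFER
  Position 1: 'd' vs 'e' => DIFFER
  Position 2: 'a' vs 'a' => same
  Position 3: 'b' vs 'e' => DIFFER
  Position 4: 'b' vs 'c' => DIFFER
Positions that differ: 4

4


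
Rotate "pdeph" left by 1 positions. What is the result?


Input: "pdeph", rotate left by 1
First 1 characters: "p"
Remaining characters: "deph"
Concatenate remaining + first: "deph" + "p" = "dephp"

dephp


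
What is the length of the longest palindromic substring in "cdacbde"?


Input: "cdacbde"
Checking substrings for palindromes:
  No multi-char palindromic substrings found
Longest palindromic substring: "c" with length 1

1


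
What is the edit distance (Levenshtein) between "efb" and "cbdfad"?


Computing edit distance: "efb" -> "cbdfad"
DP table:
           c    b    d    f    a    d
      0    1    2    3    4    5    6
  e   1    1    2    3    4    5    6
  f   2    2    2    3    3    4    5
  b   3    3    2    3    4    4    5
Edit distance = dp[3][6] = 5

5


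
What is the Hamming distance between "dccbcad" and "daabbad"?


Comparing "dccbcad" and "daabbad" position by position:
  Position 0: 'd' vs 'd' => same
  Position 1: 'c' vs 'a' => differ
  Position 2: 'c' vs 'a' => differ
  Position 3: 'b' vs 'b' => same
  Position 4: 'c' vs 'b' => differ
  Position 5: 'a' vs 'a' => same
  Position 6: 'd' vs 'd' => same
Total differences (Hamming distance): 3

3


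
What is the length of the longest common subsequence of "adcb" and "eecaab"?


LCS of "adcb" and "eecaab"
DP table:
           e    e    c    a    a    b
      0    0    0    0    0    0    0
  a   0    0    0    0    1    1    1
  d   0    0    0    0    1    1    1
  c   0    0    0    1    1    1    1
  b   0    0    0    1    1    1    2
LCS length = dp[4][6] = 2

2


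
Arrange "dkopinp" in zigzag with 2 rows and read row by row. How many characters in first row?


Zigzag "dkopinp" into 2 rows:
Placing characters:
  'd' => row 0
  'k' => row 1
  'o' => row 0
  'p' => row 1
  'i' => row 0
  'n' => row 1
  'p' => row 0
Rows:
  Row 0: "doip"
  Row 1: "kpn"
First row length: 4

4


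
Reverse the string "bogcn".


Input: bogcn
Reading characters right to left:
  Position 4: 'n'
  Position 3: 'c'
  Position 2: 'g'
  Position 1: 'o'
  Position 0: 'b'
Reversed: ncgob

ncgob


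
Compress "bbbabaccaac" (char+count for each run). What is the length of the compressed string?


Input: bbbabaccaac
Runs:
  'b' x 3 => "b3"
  'a' x 1 => "a1"
  'b' x 1 => "b1"
  'a' x 1 => "a1"
  'c' x 2 => "c2"
  'a' x 2 => "a2"
  'c' x 1 => "c1"
Compressed: "b3a1b1a1c2a2c1"
Compressed length: 14

14


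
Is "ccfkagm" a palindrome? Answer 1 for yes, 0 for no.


Input: ccfkagm
Reversed: mgakfcc
  Compare pos 0 ('c') with pos 6 ('m'): MISMATCH
  Compare pos 1 ('c') with pos 5 ('g'): MISMATCH
  Compare pos 2 ('f') with pos 4 ('a'): MISMATCH
Result: not a palindrome

0


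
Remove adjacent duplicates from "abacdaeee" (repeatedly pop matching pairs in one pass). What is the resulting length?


Input: abacdaeee
Stack-based adjacent duplicate removal:
  Read 'a': push. Stack: a
  Read 'b': push. Stack: ab
  Read 'a': push. Stack: aba
  Read 'c': push. Stack: abac
  Read 'd': push. Stack: abacd
  Read 'a': push. Stack: abacda
  Read 'e': push. Stack: abacdae
  Read 'e': matches stack top 'e' => pop. Stack: abacda
  Read 'e': push. Stack: abacdae
Final stack: "abacdae" (length 7)

7


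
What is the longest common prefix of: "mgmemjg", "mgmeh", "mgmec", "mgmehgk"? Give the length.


Words: mgmemjg, mgmeh, mgmec, mgmehgk
  Position 0: all 'm' => match
  Position 1: all 'g' => match
  Position 2: all 'm' => match
  Position 3: all 'e' => match
  Position 4: ('m', 'h', 'c', 'h') => mismatch, stop
LCP = "mgme" (length 4)

4


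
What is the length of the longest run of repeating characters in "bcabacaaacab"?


Input: "bcabacaaacab"
Scanning for longest run:
  Position 1 ('c'): new char, reset run to 1
  Position 2 ('a'): new char, reset run to 1
  Position 3 ('b'): new char, reset run to 1
  Position 4 ('a'): new char, reset run to 1
  Position 5 ('c'): new char, reset run to 1
  Position 6 ('a'): new char, reset run to 1
  Position 7 ('a'): continues run of 'a', length=2
  Position 8 ('a'): continues run of 'a', length=3
  Position 9 ('c'): new char, reset run to 1
  Position 10 ('a'): new char, reset run to 1
  Position 11 ('b'): new char, reset run to 1
Longest run: 'a' with length 3

3


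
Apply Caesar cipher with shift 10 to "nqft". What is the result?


Caesar cipher: shift "nqft" by 10
  'n' (pos 13) + 10 = pos 23 = 'x'
  'q' (pos 16) + 10 = pos 0 = 'a'
  'f' (pos 5) + 10 = pos 15 = 'p'
  't' (pos 19) + 10 = pos 3 = 'd'
Result: xapd

xapd


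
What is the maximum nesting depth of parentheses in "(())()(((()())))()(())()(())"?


Input: "(())()(((()())))()(())()(())"
Tracking depth:
  Position 0 '(': depth becomes 1
  Position 1 '(': depth becomes 2
  Position 2 ')': depth becomes 1
  Position 3 ')': depth becomes 0
  Position 4 '(': depth becomes 1
  Position 5 ')': depth becomes 0
  Position 6 '(': depth becomes 1
  Position 7 '(': depth becomes 2
  Position 8 '(': depth becomes 3
  Position 9 '(': depth becomes 4
  Position 10 ')': depth becomes 3
  Position 11 '(': depth becomes 4
  Position 12 ')': depth becomes 3
  Position 13 ')': depth becomes 2
  Position 14 ')': depth becomes 1
  Position 15 ')': depth becomes 0
  Position 16 '(': depth becomes 1
  Position 17 ')': depth becomes 0
  Position 18 '(': depth becomes 1
  Position 19 '(': depth becomes 2
  Position 20 ')': depth becomes 1
  Position 21 ')': depth becomes 0
  Position 22 '(': depth becomes 1
  Position 23 ')': depth becomes 0
  Position 24 '(': depth becomes 1
  Position 25 '(': depth becomes 2
  Position 26 ')': depth becomes 1
  Position 27 ')': depth becomes 0
Maximum depth reached: 4

4


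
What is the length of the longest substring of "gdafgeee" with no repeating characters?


Input: "gdafgeee"
Sliding window (track last position of each char):
  Position 0 ('g'): window [0,0] length 1 -- new best
  Position 1 ('d'): window [0,1] length 2 -- new best
  Position 2 ('a'): window [0,2] length 3 -- new best
  Position 3 ('f'): window [0,3] length 4 -- new best
  Position 4 ('g'): repeat (last at 0), move window start to 1
  Position 4 ('g'): window [1,4] length 4
  Position 5 ('e'): window [1,5] length 5 -- new best
  Position 6 ('e'): repeat (last at 5), move window start to 6
  Position 6 ('e'): window [6,6] length 1
  Position 7 ('e'): repeat (last at 6), move window start to 7
  Position 7 ('e'): window [7,7] length 1
Longest substring with no repeats: "dafge" with length 5

5


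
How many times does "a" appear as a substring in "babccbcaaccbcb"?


Searching for "a" in "babccbcaaccbcb"
Scanning each position:
  Position 0: "b" => no
  Position 1: "a" => MATCH
  Position 2: "b" => no
  Position 3: "c" => no
  Position 4: "c" => no
  Position 5: "b" => no
  Position 6: "c" => no
  Position 7: "a" => MATCH
  Position 8: "a" => MATCH
  Position 9: "c" => no
  Position 10: "c" => no
  Position 11: "b" => no
  Position 12: "c" => no
  Position 13: "b" => no
Total occurrences: 3

3


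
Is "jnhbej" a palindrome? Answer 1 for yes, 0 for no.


Input: jnhbej
Reversed: jebhnj
  Compare pos 0 ('j') with pos 5 ('j'): match
  Compare pos 1 ('n') with pos 4 ('e'): MISMATCH
  Compare pos 2 ('h') with pos 3 ('b'): MISMATCH
Result: not a palindrome

0


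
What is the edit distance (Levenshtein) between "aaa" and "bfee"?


Computing edit distance: "aaa" -> "bfee"
DP table:
           b    f    e    e
      0    1    2    3    4
  a   1    1    2    3    4
  a   2    2    2    3    4
  a   3    3    3    3    4
Edit distance = dp[3][4] = 4

4


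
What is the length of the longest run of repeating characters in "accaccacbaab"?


Input: "accaccacbaab"
Scanning for longest run:
  Position 1 ('c'): new char, reset run to 1
  Position 2 ('c'): continues run of 'c', length=2
  Position 3 ('a'): new char, reset run to 1
  Position 4 ('c'): new char, reset run to 1
  Position 5 ('c'): continues run of 'c', length=2
  Position 6 ('a'): new char, reset run to 1
  Position 7 ('c'): new char, reset run to 1
  Position 8 ('b'): new char, reset run to 1
  Position 9 ('a'): new char, reset run to 1
  Position 10 ('a'): continues run of 'a', length=2
  Position 11 ('b'): new char, reset run to 1
Longest run: 'c' with length 2

2


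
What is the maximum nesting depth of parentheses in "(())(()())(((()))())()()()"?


Input: "(())(()())(((()))())()()()"
Tracking depth:
  Position 0 '(': depth becomes 1
  Position 1 '(': depth becomes 2
  Position 2 ')': depth becomes 1
  Position 3 ')': depth becomes 0
  Position 4 '(': depth becomes 1
  Position 5 '(': depth becomes 2
  Position 6 ')': depth becomes 1
  Position 7 '(': depth becomes 2
  Position 8 ')': depth becomes 1
  Position 9 ')': depth becomes 0
  Position 10 '(': depth becomes 1
  Position 11 '(': depth becomes 2
  Position 12 '(': depth becomes 3
  Position 13 '(': depth becomes 4
  Position 14 ')': depth becomes 3
  Position 15 ')': depth becomes 2
  Position 16 ')': depth becomes 1
  Position 17 '(': depth becomes 2
  Position 18 ')': depth becomes 1
  Position 19 ')': depth becomes 0
  Position 20 '(': depth becomes 1
  Position 21 ')': depth becomes 0
  Position 22 '(': depth becomes 1
  Position 23 ')': depth becomes 0
  Position 24 '(': depth becomes 1
  Position 25 ')': depth becomes 0
Maximum depth reached: 4

4


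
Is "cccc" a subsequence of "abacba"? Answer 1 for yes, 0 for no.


Check if "cccc" is a subsequence of "abacba"
Greedy scan:
  Position 0 ('a'): no match needed
  Position 1 ('b'): no match needed
  Position 2 ('a'): no match needed
  Position 3 ('c'): matches sub[0] = 'c'
  Position 4 ('b'): no match needed
  Position 5 ('a'): no match needed
Only matched 1/4 characters => not a subsequence

0


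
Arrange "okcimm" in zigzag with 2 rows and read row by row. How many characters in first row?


Zigzag "okcimm" into 2 rows:
Placing characters:
  'o' => row 0
  'k' => row 1
  'c' => row 0
  'i' => row 1
  'm' => row 0
  'm' => row 1
Rows:
  Row 0: "ocm"
  Row 1: "kim"
First row length: 3

3


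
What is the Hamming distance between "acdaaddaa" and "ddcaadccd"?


Comparing "acdaaddaa" and "ddcaadccd" position by position:
  Position 0: 'a' vs 'd' => differ
  Position 1: 'c' vs 'd' => differ
  Position 2: 'd' vs 'c' => differ
  Position 3: 'a' vs 'a' => same
  Position 4: 'a' vs 'a' => same
  Position 5: 'd' vs 'd' => same
  Position 6: 'd' vs 'c' => differ
  Position 7: 'a' vs 'c' => differ
  Position 8: 'a' vs 'd' => differ
Total differences (Hamming distance): 6

6


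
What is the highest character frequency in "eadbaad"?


Input: eadbaad
Character counts:
  'a': 3
  'b': 1
  'd': 2
  'e': 1
Maximum frequency: 3

3


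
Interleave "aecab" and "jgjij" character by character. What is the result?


Interleaving "aecab" and "jgjij":
  Position 0: 'a' from first, 'j' from second => "aj"
  Position 1: 'e' from first, 'g' from second => "eg"
  Position 2: 'c' from first, 'j' from second => "cj"
  Position 3: 'a' from first, 'i' from second => "ai"
  Position 4: 'b' from first, 'j' from second => "bj"
Result: ajegcjaibj

ajegcjaibj


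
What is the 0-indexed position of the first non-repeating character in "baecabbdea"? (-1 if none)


Input: baecabbdea
Character frequencies:
  'a': 3
  'b': 3
  'c': 1
  'd': 1
  'e': 2
Scanning left to right for freq == 1:
  Position 0 ('b'): freq=3, skip
  Position 1 ('a'): freq=3, skip
  Position 2 ('e'): freq=2, skip
  Position 3 ('c'): unique! => answer = 3

3


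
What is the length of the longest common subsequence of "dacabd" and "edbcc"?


LCS of "dacabd" and "edbcc"
DP table:
           e    d    b    c    c
      0    0    0    0    0    0
  d   0    0    1    1    1    1
  a   0    0    1    1    1    1
  c   0    0    1    1    2    2
  a   0    0    1    1    2    2
  b   0    0    1    2    2    2
  d   0    0    1    2    2    2
LCS length = dp[6][5] = 2

2


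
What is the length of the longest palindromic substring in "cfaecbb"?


Input: "cfaecbb"
Checking substrings for palindromes:
  [5:7] "bb" (len 2) => palindrome
Longest palindromic substring: "bb" with length 2

2


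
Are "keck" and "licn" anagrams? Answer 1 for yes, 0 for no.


Strings: "keck", "licn"
Sorted first:  cekk
Sorted second: ciln
Differ at position 1: 'e' vs 'i' => not anagrams

0


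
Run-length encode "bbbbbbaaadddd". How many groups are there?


Input: bbbbbbaaadddd
Scanning for consecutive runs:
  Group 1: 'b' x 6 (positions 0-5)
  Group 2: 'a' x 3 (positions 6-8)
  Group 3: 'd' x 4 (positions 9-12)
Total groups: 3

3


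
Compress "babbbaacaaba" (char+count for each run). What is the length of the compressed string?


Input: babbbaacaaba
Runs:
  'b' x 1 => "b1"
  'a' x 1 => "a1"
  'b' x 3 => "b3"
  'a' x 2 => "a2"
  'c' x 1 => "c1"
  'a' x 2 => "a2"
  'b' x 1 => "b1"
  'a' x 1 => "a1"
Compressed: "b1a1b3a2c1a2b1a1"
Compressed length: 16

16


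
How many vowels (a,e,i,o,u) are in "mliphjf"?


Input: mliphjf
Checking each character:
  'm' at position 0: consonant
  'l' at position 1: consonant
  'i' at position 2: vowel (running total: 1)
  'p' at position 3: consonant
  'h' at position 4: consonant
  'j' at position 5: consonant
  'f' at position 6: consonant
Total vowels: 1

1


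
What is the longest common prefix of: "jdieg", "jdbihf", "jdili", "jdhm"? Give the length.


Words: jdieg, jdbihf, jdili, jdhm
  Position 0: all 'j' => match
  Position 1: all 'd' => match
  Position 2: ('i', 'b', 'i', 'h') => mismatch, stop
LCP = "jd" (length 2)

2


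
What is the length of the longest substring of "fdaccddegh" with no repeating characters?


Input: "fdaccddegh"
Sliding window (track last position of each char):
  Position 0 ('f'): window [0,0] length 1 -- new best
  Position 1 ('d'): window [0,1] length 2 -- new best
  Position 2 ('a'): window [0,2] length 3 -- new best
  Position 3 ('c'): window [0,3] length 4 -- new best
  Position 4 ('c'): repeat (last at 3), move window start to 4
  Position 4 ('c'): window [4,4] length 1
  Position 5 ('d'): window [4,5] length 2
  Position 6 ('d'): repeat (last at 5), move window start to 6
  Position 6 ('d'): window [6,6] length 1
  Position 7 ('e'): window [6,7] length 2
  Position 8 ('g'): window [6,8] length 3
  Position 9 ('h'): window [6,9] length 4
Longest substring with no repeats: "fdac" with length 4

4


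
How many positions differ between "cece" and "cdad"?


Comparing "cece" and "cdad" position by position:
  Position 0: 'c' vs 'c' => same
  Position 1: 'e' vs 'd' => DIFFER
  Position 2: 'c' vs 'a' => DIFFER
  Position 3: 'e' vs 'd' => DIFFER
Positions that differ: 3

3


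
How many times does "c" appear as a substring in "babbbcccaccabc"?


Searching for "c" in "babbbcccaccabc"
Scanning each position:
  Position 0: "b" => no
  Position 1: "a" => no
  Position 2: "b" => no
  Position 3: "b" => no
  Position 4: "b" => no
  Position 5: "c" => MATCH
  Position 6: "c" => MATCH
  Position 7: "c" => MATCH
  Position 8: "a" => no
  Position 9: "c" => MATCH
  Position 10: "c" => MATCH
  Position 11: "a" => no
  Position 12: "b" => no
  Position 13: "c" => MATCH
Total occurrences: 6

6


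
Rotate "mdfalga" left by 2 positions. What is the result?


Input: "mdfalga", rotate left by 2
First 2 characters: "md"
Remaining characters: "falga"
Concatenate remaining + first: "falga" + "md" = "falgamd"

falgamd


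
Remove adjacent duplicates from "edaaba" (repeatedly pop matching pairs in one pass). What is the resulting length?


Input: edaaba
Stack-based adjacent duplicate removal:
  Read 'e': push. Stack: e
  Read 'd': push. Stack: ed
  Read 'a': push. Stack: eda
  Read 'a': matches stack top 'a' => pop. Stack: ed
  Read 'b': push. Stack: edb
  Read 'a': push. Stack: edba
Final stack: "edba" (length 4)

4


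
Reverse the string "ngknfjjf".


Input: ngknfjjf
Reading characters right to left:
  Position 7: 'f'
  Position 6: 'j'
  Position 5: 'j'
  Position 4: 'f'
  Position 3: 'n'
  Position 2: 'k'
  Position 1: 'g'
  Position 0: 'n'
Reversed: fjjfnkgn

fjjfnkgn


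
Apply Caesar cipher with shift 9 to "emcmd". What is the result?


Caesar cipher: shift "emcmd" by 9
  'e' (pos 4) + 9 = pos 13 = 'n'
  'm' (pos 12) + 9 = pos 21 = 'v'
  'c' (pos 2) + 9 = pos 11 = 'l'
  'm' (pos 12) + 9 = pos 21 = 'v'
  'd' (pos 3) + 9 = pos 12 = 'm'
Result: nvlvm

nvlvm


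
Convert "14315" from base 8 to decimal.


Input: "14315" in base 8
Positional expansion:
  Digit '1' (value 1) x 8^4 = 4096
  Digit '4' (value 4) x 8^3 = 2048
  Digit '3' (value 3) x 8^2 = 192
  Digit '1' (value 1) x 8^1 = 8
  Digit '5' (value 5) x 8^0 = 5
Sum = 6349

6349


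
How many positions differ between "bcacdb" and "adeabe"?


Comparing "bcacdb" and "adeabe" position by position:
  Position 0: 'b' vs 'a' => DIFFER
  Position 1: 'c' vs 'd' => DIFFER
  Position 2: 'a' vs 'e' => DIFFER
  Position 3: 'c' vs 'a' => DIFFER
  Position 4: 'd' vs 'b' => DIFFER
  Position 5: 'b' vs 'e' => DIFFER
Positions that differ: 6

6


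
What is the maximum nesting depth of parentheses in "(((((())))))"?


Input: "(((((())))))"
Tracking depth:
  Position 0 '(': depth becomes 1
  Position 1 '(': depth becomes 2
  Position 2 '(': depth becomes 3
  Position 3 '(': depth becomes 4
  Position 4 '(': depth becomes 5
  Position 5 '(': depth becomes 6
  Position 6 ')': depth becomes 5
  Position 7 ')': depth becomes 4
  Position 8 ')': depth becomes 3
  Position 9 ')': depth becomes 2
  Position 10 ')': depth becomes 1
  Position 11 ')': depth becomes 0
Maximum depth reached: 6

6


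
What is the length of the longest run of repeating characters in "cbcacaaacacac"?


Input: "cbcacaaacacac"
Scanning for longest run:
  Position 1 ('b'): new char, reset run to 1
  Position 2 ('c'): new char, reset run to 1
  Position 3 ('a'): new char, reset run to 1
  Position 4 ('c'): new char, reset run to 1
  Position 5 ('a'): new char, reset run to 1
  Position 6 ('a'): continues run of 'a', length=2
  Position 7 ('a'): continues run of 'a', length=3
  Position 8 ('c'): new char, reset run to 1
  Position 9 ('a'): new char, reset run to 1
  Position 10 ('c'): new char, reset run to 1
  Position 11 ('a'): new char, reset run to 1
  Position 12 ('c'): new char, reset run to 1
Longest run: 'a' with length 3

3


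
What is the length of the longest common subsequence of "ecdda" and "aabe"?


LCS of "ecdda" and "aabe"
DP table:
           a    a    b    e
      0    0    0    0    0
  e   0    0    0    0    1
  c   0    0    0    0    1
  d   0    0    0    0    1
  d   0    0    0    0    1
  a   0    1    1    1    1
LCS length = dp[5][4] = 1

1


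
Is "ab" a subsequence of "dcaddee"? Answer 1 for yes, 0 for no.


Check if "ab" is a subsequence of "dcaddee"
Greedy scan:
  Position 0 ('d'): no match needed
  Position 1 ('c'): no match needed
  Position 2 ('a'): matches sub[0] = 'a'
  Position 3 ('d'): no match needed
  Position 4 ('d'): no match needed
  Position 5 ('e'): no match needed
  Position 6 ('e'): no match needed
Only matched 1/2 characters => not a subsequence

0


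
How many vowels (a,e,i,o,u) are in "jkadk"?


Input: jkadk
Checking each character:
  'j' at position 0: consonant
  'k' at position 1: consonant
  'a' at position 2: vowel (running total: 1)
  'd' at position 3: consonant
  'k' at position 4: consonant
Total vowels: 1

1


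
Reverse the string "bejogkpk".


Input: bejogkpk
Reading characters right to left:
  Position 7: 'k'
  Position 6: 'p'
  Position 5: 'k'
  Position 4: 'g'
  Position 3: 'o'
  Position 2: 'j'
  Position 1: 'e'
  Position 0: 'b'
Reversed: kpkgojeb

kpkgojeb


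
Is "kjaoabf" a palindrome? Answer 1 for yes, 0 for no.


Input: kjaoabf
Reversed: fbaoajk
  Compare pos 0 ('k') with pos 6 ('f'): MISMATCH
  Compare pos 1 ('j') with pos 5 ('b'): MISMATCH
  Compare pos 2 ('a') with pos 4 ('a'): match
Result: not a palindrome

0


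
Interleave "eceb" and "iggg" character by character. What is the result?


Interleaving "eceb" and "iggg":
  Position 0: 'e' from first, 'i' from second => "ei"
  Position 1: 'c' from first, 'g' from second => "cg"
  Position 2: 'e' from first, 'g' from second => "eg"
  Position 3: 'b' from first, 'g' from second => "bg"
Result: eicgegbg

eicgegbg


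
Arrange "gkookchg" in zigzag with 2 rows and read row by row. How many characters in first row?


Zigzag "gkookchg" into 2 rows:
Placing characters:
  'g' => row 0
  'k' => row 1
  'o' => row 0
  'o' => row 1
  'k' => row 0
  'c' => row 1
  'h' => row 0
  'g' => row 1
Rows:
  Row 0: "gokh"
  Row 1: "kocg"
First row length: 4

4


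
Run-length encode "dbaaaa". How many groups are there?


Input: dbaaaa
Scanning for consecutive runs:
  Group 1: 'd' x 1 (positions 0-0)
  Group 2: 'b' x 1 (positions 1-1)
  Group 3: 'a' x 4 (positions 2-5)
Total groups: 3

3


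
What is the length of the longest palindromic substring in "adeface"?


Input: "adeface"
Checking substrings for palindromes:
  No multi-char palindromic substrings found
Longest palindromic substring: "a" with length 1

1


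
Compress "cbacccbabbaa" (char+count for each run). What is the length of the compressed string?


Input: cbacccbabbaa
Runs:
  'c' x 1 => "c1"
  'b' x 1 => "b1"
  'a' x 1 => "a1"
  'c' x 3 => "c3"
  'b' x 1 => "b1"
  'a' x 1 => "a1"
  'b' x 2 => "b2"
  'a' x 2 => "a2"
Compressed: "c1b1a1c3b1a1b2a2"
Compressed length: 16

16


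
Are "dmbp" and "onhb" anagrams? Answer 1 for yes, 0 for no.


Strings: "dmbp", "onhb"
Sorted first:  bdmp
Sorted second: bhno
Differ at position 1: 'd' vs 'h' => not anagrams

0


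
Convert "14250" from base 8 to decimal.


Input: "14250" in base 8
Positional expansion:
  Digit '1' (value 1) x 8^4 = 4096
  Digit '4' (value 4) x 8^3 = 2048
  Digit '2' (value 2) x 8^2 = 128
  Digit '5' (value 5) x 8^1 = 40
  Digit '0' (value 0) x 8^0 = 0
Sum = 6312

6312


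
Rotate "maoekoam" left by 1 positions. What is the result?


Input: "maoekoam", rotate left by 1
First 1 characters: "m"
Remaining characters: "aoekoam"
Concatenate remaining + first: "aoekoam" + "m" = "aoekoamm"

aoekoamm


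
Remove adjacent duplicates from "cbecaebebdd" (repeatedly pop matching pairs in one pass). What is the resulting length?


Input: cbecaebebdd
Stack-based adjacent duplicate removal:
  Read 'c': push. Stack: c
  Read 'b': push. Stack: cb
  Read 'e': push. Stack: cbe
  Read 'c': push. Stack: cbec
  Read 'a': push. Stack: cbeca
  Read 'e': push. Stack: cbecae
  Read 'b': push. Stack: cbecaeb
  Read 'e': push. Stack: cbecaebe
  Read 'b': push. Stack: cbecaebeb
  Read 'd': push. Stack: cbecaebebd
  Read 'd': matches stack top 'd' => pop. Stack: cbecaebeb
Final stack: "cbecaebeb" (length 9)

9


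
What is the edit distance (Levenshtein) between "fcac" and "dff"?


Computing edit distance: "fcac" -> "dff"
DP table:
           d    f    f
      0    1    2    3
  f   1    1    1    2
  c   2    2    2    2
  a   3    3    3    3
  c   4    4    4    4
Edit distance = dp[4][3] = 4

4


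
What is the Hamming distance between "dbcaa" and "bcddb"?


Comparing "dbcaa" and "bcddb" position by position:
  Position 0: 'd' vs 'b' => differ
  Position 1: 'b' vs 'c' => differ
  Position 2: 'c' vs 'd' => differ
  Position 3: 'a' vs 'd' => differ
  Position 4: 'a' vs 'b' => differ
Total differences (Hamming distance): 5

5


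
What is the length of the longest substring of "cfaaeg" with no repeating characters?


Input: "cfaaeg"
Sliding window (track last position of each char):
  Position 0 ('c'): window [0,0] length 1 -- new best
  Position 1 ('f'): window [0,1] length 2 -- new best
  Position 2 ('a'): window [0,2] length 3 -- new best
  Position 3 ('a'): repeat (last at 2), move window start to 3
  Position 3 ('a'): window [3,3] length 1
  Position 4 ('e'): window [3,4] length 2
  Position 5 ('g'): window [3,5] length 3
Longest substring with no repeats: "cfa" with length 3

3


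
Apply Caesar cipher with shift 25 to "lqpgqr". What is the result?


Caesar cipher: shift "lqpgqr" by 25
  'l' (pos 11) + 25 = pos 10 = 'k'
  'q' (pos 16) + 25 = pos 15 = 'p'
  'p' (pos 15) + 25 = pos 14 = 'o'
  'g' (pos 6) + 25 = pos 5 = 'f'
  'q' (pos 16) + 25 = pos 15 = 'p'
  'r' (pos 17) + 25 = pos 16 = 'q'
Result: kpofpq

kpofpq


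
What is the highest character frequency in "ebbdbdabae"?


Input: ebbdbdabae
Character counts:
  'a': 2
  'b': 4
  'd': 2
  'e': 2
Maximum frequency: 4

4


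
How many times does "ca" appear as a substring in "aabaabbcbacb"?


Searching for "ca" in "aabaabbcbacb"
Scanning each position:
  Position 0: "aa" => no
  Position 1: "ab" => no
  Position 2: "ba" => no
  Position 3: "aa" => no
  Position 4: "ab" => no
  Position 5: "bb" => no
  Position 6: "bc" => no
  Position 7: "cb" => no
  Position 8: "ba" => no
  Position 9: "ac" => no
  Position 10: "cb" => no
Total occurrences: 0

0


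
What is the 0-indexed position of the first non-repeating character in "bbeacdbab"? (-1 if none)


Input: bbeacdbab
Character frequencies:
  'a': 2
  'b': 4
  'c': 1
  'd': 1
  'e': 1
Scanning left to right for freq == 1:
  Position 0 ('b'): freq=4, skip
  Position 1 ('b'): freq=4, skip
  Position 2 ('e'): unique! => answer = 2

2


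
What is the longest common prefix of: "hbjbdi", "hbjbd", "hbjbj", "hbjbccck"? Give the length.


Words: hbjbdi, hbjbd, hbjbj, hbjbccck
  Position 0: all 'h' => match
  Position 1: all 'b' => match
  Position 2: all 'j' => match
  Position 3: all 'b' => match
  Position 4: ('d', 'd', 'j', 'c') => mismatch, stop
LCP = "hbjb" (length 4)

4


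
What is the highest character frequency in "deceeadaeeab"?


Input: deceeadaeeab
Character counts:
  'a': 3
  'b': 1
  'c': 1
  'd': 2
  'e': 5
Maximum frequency: 5

5


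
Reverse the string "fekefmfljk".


Input: fekefmfljk
Reading characters right to left:
  Position 9: 'k'
  Position 8: 'j'
  Position 7: 'l'
  Position 6: 'f'
  Position 5: 'm'
  Position 4: 'f'
  Position 3: 'e'
  Position 2: 'k'
  Position 1: 'e'
  Position 0: 'f'
Reversed: kjlfmfekef

kjlfmfekef


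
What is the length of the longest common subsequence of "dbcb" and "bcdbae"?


LCS of "dbcb" and "bcdbae"
DP table:
           b    c    d    b    a    e
      0    0    0    0    0    0    0
  d   0    0    0    1    1    1    1
  b   0    1    1    1    2    2    2
  c   0    1    2    2    2    2    2
  b   0    1    2    2    3    3    3
LCS length = dp[4][6] = 3

3


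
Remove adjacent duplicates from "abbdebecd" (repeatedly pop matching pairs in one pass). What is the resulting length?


Input: abbdebecd
Stack-based adjacent duplicate removal:
  Read 'a': push. Stack: a
  Read 'b': push. Stack: ab
  Read 'b': matches stack top 'b' => pop. Stack: a
  Read 'd': push. Stack: ad
  Read 'e': push. Stack: ade
  Read 'b': push. Stack: adeb
  Read 'e': push. Stack: adebe
  Read 'c': push. Stack: adebec
  Read 'd': push. Stack: adebecd
Final stack: "adebecd" (length 7)

7


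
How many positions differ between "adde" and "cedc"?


Comparing "adde" and "cedc" position by position:
  Position 0: 'a' vs 'c' => DIFFER
  Position 1: 'd' vs 'e' => DIFFER
  Position 2: 'd' vs 'd' => same
  Position 3: 'e' vs 'c' => DIFFER
Positions that differ: 3

3


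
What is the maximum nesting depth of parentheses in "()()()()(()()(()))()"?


Input: "()()()()(()()(()))()"
Tracking depth:
  Position 0 '(': depth becomes 1
  Position 1 ')': depth becomes 0
  Position 2 '(': depth becomes 1
  Position 3 ')': depth becomes 0
  Position 4 '(': depth becomes 1
  Position 5 ')': depth becomes 0
  Position 6 '(': depth becomes 1
  Position 7 ')': depth becomes 0
  Position 8 '(': depth becomes 1
  Position 9 '(': depth becomes 2
  Position 10 ')': depth becomes 1
  Position 11 '(': depth becomes 2
  Position 12 ')': depth becomes 1
  Position 13 '(': depth becomes 2
  Position 14 '(': depth becomes 3
  Position 15 ')': depth becomes 2
  Position 16 ')': depth becomes 1
  Position 17 ')': depth becomes 0
  Position 18 '(': depth becomes 1
  Position 19 ')': depth becomes 0
Maximum depth reached: 3

3


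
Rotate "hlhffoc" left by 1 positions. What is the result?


Input: "hlhffoc", rotate left by 1
First 1 characters: "h"
Remaining characters: "lhffoc"
Concatenate remaining + first: "lhffoc" + "h" = "lhffoch"

lhffoch


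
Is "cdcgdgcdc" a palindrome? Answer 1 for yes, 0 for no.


Input: cdcgdgcdc
Reversed: cdcgdgcdc
  Compare pos 0 ('c') with pos 8 ('c'): match
  Compare pos 1 ('d') with pos 7 ('d'): match
  Compare pos 2 ('c') with pos 6 ('c'): match
  Compare pos 3 ('g') with pos 5 ('g'): match
Result: palindrome

1


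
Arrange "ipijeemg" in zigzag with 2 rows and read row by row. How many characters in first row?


Zigzag "ipijeemg" into 2 rows:
Placing characters:
  'i' => row 0
  'p' => row 1
  'i' => row 0
  'j' => row 1
  'e' => row 0
  'e' => row 1
  'm' => row 0
  'g' => row 1
Rows:
  Row 0: "iiem"
  Row 1: "pjeg"
First row length: 4

4


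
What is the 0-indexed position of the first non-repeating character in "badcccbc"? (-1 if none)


Input: badcccbc
Character frequencies:
  'a': 1
  'b': 2
  'c': 4
  'd': 1
Scanning left to right for freq == 1:
  Position 0 ('b'): freq=2, skip
  Position 1 ('a'): unique! => answer = 1

1


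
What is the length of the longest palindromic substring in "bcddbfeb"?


Input: "bcddbfeb"
Checking substrings for palindromes:
  [2:4] "dd" (len 2) => palindrome
Longest palindromic substring: "dd" with length 2

2
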